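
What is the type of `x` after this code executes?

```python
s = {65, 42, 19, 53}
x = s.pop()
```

Popping from set[int] returns int

int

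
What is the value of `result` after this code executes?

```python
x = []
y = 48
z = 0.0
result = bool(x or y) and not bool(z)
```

x = []; y = 48; z = 0.0; result = True

True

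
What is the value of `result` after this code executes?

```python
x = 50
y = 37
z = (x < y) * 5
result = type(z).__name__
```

x is int; y is int; z is int; result = 'int'

'int'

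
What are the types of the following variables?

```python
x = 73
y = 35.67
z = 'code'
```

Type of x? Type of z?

x is assigned a bare integer (no decimal point), so it is an int; z is assigned a quoted string literal, so it is a str

int, str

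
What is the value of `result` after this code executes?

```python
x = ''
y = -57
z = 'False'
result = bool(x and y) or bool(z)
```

x = ''; y = -57; z = 'False'; result = True

True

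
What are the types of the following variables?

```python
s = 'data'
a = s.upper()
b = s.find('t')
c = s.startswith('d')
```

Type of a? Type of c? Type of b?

upper() returns str; startswith() returns bool; find() returns int

str, bool, int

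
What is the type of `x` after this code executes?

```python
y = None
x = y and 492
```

'and' returns first falsy value (None)

NoneType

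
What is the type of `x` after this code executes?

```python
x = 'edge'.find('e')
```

str.find() returns int index

int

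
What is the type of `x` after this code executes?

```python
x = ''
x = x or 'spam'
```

'or' returns first truthy value (str)

str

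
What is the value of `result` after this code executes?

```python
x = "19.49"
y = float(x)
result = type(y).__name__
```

x is str; y is float; result = 'float'

'float'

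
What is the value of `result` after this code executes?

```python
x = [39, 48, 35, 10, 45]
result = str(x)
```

x = [39, 48, 35, 10, 45]; result = '[39, 48, 35, 10, 45]'

'[39, 48, 35, 10, 45]'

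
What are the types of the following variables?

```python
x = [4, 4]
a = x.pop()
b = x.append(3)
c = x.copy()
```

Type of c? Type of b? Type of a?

copy() returns list; append() returns None; pop() returns element

list, NoneType, int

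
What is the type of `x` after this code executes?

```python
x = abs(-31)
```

abs() of int returns int

int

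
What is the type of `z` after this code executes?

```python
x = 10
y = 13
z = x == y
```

Equality comparison returns bool

bool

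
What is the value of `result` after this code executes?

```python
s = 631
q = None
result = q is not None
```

s = 631; q = None; result = False

False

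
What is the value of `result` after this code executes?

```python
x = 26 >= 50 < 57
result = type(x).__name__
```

x is bool; result = 'bool'

'bool'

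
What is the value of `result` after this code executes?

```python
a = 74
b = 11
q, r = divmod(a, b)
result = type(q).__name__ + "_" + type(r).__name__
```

a is int; b is int; q is int; r is int; result = 'int_int'

'int_int'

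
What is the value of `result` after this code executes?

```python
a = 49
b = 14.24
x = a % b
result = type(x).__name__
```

a is int; b is float; x is float; result = 'float'

'float'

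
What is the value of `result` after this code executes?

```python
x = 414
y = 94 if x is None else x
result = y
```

x = 414; y = 414; result = 414

414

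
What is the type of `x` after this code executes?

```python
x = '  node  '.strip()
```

str.strip() returns str

str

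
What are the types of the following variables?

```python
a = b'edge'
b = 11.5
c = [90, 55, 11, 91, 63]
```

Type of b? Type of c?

b is assigned a number with a decimal point, so it is a float; c is assigned a list literal (square brackets)

float, list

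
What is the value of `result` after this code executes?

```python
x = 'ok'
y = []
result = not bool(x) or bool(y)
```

x = 'ok'; y = []; result = False

False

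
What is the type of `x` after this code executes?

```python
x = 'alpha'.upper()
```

str.upper() returns str

str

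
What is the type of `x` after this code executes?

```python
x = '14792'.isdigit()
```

str.isdigit() returns bool

bool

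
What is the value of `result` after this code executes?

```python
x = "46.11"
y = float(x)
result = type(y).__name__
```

x is str; y is float; result = 'float'

'float'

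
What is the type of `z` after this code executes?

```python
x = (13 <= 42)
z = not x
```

'not' returns bool

bool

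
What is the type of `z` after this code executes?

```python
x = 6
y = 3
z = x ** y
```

positive int ** positive int = int

int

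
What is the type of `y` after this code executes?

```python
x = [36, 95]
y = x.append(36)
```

list.append() returns None (mutates in place)

NoneType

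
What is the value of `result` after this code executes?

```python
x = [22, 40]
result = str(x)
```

x = [22, 40]; result = '[22, 40]'

'[22, 40]'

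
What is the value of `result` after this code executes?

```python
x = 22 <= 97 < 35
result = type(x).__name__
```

x is bool; result = 'bool'

'bool'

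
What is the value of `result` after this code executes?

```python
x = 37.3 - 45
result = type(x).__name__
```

x is float; result = 'float'

'float'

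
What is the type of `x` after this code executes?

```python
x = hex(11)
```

hex() returns str representation

str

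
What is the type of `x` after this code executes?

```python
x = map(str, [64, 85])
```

map() returns a map object

map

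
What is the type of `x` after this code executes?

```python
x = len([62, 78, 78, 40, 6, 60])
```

len() always returns int

int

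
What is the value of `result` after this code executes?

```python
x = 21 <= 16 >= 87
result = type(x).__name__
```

x is bool; result = 'bool'

'bool'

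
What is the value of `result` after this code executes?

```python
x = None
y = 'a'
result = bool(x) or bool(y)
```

x = None; y = 'a'; result = True

True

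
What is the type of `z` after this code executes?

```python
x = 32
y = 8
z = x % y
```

int % int = int

int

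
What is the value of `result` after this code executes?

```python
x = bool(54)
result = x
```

x = True; result = True

True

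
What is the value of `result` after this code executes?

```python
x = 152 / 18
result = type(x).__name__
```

x is float; result = 'float'

'float'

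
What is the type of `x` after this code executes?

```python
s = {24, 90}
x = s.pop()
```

Popping from set[int] returns int

int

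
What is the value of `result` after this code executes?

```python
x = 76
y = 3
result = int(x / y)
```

x = 76; y = 3; result = 25

25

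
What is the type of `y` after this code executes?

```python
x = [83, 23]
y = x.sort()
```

list.sort() returns None (mutates in place)

NoneType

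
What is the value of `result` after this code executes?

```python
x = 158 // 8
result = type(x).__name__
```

x is int; result = 'int'

'int'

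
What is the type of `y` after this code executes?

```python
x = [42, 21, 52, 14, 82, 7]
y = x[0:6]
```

Slicing a list returns a list

list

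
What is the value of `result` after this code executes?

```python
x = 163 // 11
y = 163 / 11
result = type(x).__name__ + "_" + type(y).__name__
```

x is int; y is float; result = 'int_float'

'int_float'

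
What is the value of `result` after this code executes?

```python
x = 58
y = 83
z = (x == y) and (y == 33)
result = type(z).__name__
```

x is int; y is int; z is bool; result = 'bool'

'bool'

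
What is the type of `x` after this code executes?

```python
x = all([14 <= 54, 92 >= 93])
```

all() returns bool

bool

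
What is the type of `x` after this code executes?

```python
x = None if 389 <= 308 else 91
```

389 <= 308 is False, so the else branch is taken

int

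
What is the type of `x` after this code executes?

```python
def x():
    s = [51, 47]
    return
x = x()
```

Bare return returns None

NoneType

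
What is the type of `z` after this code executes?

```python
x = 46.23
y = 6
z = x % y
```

float % int = float

float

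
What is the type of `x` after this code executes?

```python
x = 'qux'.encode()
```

str.encode() returns bytes

bytes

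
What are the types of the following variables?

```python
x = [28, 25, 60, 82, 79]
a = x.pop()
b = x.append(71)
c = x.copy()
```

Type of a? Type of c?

pop() returns element; copy() returns list

int, list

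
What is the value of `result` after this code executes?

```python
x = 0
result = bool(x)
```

x = 0; result = False

False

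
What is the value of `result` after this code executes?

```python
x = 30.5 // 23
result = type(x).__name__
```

x is float; result = 'float'

'float'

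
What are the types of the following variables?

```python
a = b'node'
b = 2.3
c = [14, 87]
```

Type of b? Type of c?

b is assigned a number with a decimal point, so it is a float; c is assigned a list literal (square brackets)

float, list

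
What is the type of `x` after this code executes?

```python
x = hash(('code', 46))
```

hash() returns int

int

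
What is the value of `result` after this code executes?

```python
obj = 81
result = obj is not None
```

obj = 81; result = True

True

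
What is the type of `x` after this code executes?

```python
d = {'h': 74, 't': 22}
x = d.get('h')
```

dict.get() returns value type when found

int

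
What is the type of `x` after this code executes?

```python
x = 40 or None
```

'or' returns first truthy value

int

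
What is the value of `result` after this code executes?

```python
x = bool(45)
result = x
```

x = True; result = True

True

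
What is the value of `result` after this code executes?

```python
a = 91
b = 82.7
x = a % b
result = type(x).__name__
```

a is int; b is float; x is float; result = 'float'

'float'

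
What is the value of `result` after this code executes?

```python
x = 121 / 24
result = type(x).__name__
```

x is float; result = 'float'

'float'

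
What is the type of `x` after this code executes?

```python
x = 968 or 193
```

'or' returns first truthy value (int)

int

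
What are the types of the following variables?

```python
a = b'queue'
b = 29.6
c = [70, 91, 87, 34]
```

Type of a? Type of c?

a is assigned a bytes literal (b'...' prefix); c is assigned a list literal (square brackets)

bytes, list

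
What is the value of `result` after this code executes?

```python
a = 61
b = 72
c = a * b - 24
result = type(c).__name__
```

a is int; b is int; c is int; result = 'int'

'int'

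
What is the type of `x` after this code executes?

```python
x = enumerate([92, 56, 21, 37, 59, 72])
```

enumerate() returns an enumerate object

enumerate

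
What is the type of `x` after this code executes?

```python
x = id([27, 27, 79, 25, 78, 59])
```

id() returns int

int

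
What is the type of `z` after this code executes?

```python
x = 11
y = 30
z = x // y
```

int // int = int

int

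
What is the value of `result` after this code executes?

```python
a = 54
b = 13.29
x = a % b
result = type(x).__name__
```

a is int; b is float; x is float; result = 'float'

'float'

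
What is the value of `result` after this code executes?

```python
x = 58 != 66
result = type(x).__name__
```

x is bool; result = 'bool'

'bool'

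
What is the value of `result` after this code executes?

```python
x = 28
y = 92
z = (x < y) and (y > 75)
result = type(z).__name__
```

x is int; y is int; z is bool; result = 'bool'

'bool'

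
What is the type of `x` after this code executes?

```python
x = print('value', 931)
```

print() returns None

NoneType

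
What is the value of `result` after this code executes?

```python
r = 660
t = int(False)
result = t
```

r = 660; t = 0; result = 0

0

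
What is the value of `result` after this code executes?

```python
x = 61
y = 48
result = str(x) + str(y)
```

x = 61; y = 48; result = '6148'

'6148'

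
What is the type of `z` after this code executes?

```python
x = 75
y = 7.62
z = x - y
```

int - float = float

float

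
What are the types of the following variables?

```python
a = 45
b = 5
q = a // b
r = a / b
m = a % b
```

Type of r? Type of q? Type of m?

/ returns float; // returns int; % of ints returns int

float, int, int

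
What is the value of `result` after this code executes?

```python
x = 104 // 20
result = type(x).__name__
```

x is int; result = 'int'

'int'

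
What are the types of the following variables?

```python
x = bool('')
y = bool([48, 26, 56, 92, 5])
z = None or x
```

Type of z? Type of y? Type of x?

None or bool returns the bool; bool() returns bool; bool() returns bool

bool, bool, bool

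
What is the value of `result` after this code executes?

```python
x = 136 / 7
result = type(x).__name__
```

x is float; result = 'float'

'float'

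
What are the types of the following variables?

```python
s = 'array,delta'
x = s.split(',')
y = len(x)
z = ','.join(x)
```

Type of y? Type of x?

len() returns int; str.split() returns list

int, list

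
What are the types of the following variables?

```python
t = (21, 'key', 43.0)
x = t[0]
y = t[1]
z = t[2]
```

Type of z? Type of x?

tuple[2] is float; tuple[0] is int

float, int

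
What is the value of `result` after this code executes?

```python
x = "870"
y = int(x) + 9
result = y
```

x = '870'; y = 879; result = 879

879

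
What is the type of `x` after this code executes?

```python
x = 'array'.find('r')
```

str.find() returns int index

int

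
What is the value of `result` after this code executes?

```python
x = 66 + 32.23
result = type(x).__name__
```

x is float; result = 'float'

'float'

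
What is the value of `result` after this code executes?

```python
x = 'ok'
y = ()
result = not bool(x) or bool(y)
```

x = 'ok'; y = (); result = False

False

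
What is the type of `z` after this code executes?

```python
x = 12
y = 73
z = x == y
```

Comparison returns bool

bool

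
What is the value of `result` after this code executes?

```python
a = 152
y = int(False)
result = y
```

a = 152; y = 0; result = 0

0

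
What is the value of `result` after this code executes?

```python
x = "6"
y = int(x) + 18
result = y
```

x = '6'; y = 24; result = 24

24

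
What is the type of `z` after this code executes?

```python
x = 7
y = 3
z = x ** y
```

positive int ** positive int = int

int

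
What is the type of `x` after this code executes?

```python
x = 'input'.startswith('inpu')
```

str.startswith() returns bool

bool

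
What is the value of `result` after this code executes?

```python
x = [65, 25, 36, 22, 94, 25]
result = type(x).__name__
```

x is list; result = 'list'

'list'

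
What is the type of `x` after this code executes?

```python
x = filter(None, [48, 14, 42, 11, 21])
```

filter() returns a filter object

filter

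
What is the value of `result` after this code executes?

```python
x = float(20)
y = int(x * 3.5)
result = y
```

x = 20.0; y = 70; result = 70

70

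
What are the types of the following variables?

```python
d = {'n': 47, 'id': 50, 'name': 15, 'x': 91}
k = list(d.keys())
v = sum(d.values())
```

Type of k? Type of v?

list() converts to list; sum of ints is int

list, int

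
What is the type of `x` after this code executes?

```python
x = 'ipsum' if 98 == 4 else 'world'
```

Both branches of conditional are str

str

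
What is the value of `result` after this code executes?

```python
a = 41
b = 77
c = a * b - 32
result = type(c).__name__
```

a is int; b is int; c is int; result = 'int'

'int'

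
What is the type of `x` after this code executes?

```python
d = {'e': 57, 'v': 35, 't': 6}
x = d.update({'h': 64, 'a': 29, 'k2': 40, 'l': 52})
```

dict.update() returns None

NoneType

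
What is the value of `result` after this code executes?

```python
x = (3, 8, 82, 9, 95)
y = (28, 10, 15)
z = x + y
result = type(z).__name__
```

x is tuple; y is tuple; z is tuple; result = 'tuple'

'tuple'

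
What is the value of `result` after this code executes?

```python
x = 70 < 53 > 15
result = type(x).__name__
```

x is bool; result = 'bool'

'bool'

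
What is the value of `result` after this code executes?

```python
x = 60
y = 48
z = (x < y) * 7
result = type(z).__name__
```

x is int; y is int; z is int; result = 'int'

'int'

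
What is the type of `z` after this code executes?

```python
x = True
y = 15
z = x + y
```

bool + int = int (bool is subclass of int)

int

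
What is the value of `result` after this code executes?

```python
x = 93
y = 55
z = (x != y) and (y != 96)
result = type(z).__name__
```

x is int; y is int; z is bool; result = 'bool'

'bool'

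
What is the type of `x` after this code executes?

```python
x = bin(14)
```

bin() returns str representation

str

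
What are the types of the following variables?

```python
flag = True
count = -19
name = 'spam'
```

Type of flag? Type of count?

flag is assigned the constant True, which has type bool; count is assigned a bare integer (no decimal point), so it is an int

bool, int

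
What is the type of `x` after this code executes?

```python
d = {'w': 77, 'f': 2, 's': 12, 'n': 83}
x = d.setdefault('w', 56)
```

dict.setdefault() returns the (existing or default) value

int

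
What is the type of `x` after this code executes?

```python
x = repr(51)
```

repr() returns str

str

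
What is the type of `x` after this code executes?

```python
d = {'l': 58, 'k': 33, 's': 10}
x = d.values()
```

.values() returns dict_values view

dict_values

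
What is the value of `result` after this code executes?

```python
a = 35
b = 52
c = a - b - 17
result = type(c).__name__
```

a is int; b is int; c is int; result = 'int'

'int'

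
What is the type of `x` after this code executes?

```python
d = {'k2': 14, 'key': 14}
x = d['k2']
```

Accessing dict[str, int] with str key returns int

int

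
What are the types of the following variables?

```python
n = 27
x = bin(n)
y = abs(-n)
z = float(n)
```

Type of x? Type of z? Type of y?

bin() returns str; float() returns float; abs() of int returns int

str, float, int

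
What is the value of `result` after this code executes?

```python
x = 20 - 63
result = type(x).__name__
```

x is int; result = 'int'

'int'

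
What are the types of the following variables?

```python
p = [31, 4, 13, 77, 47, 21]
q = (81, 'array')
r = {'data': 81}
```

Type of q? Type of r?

q is assigned a tuple (parenthesized, comma-separated values); r is assigned a dict literal ({key: value})

tuple, dict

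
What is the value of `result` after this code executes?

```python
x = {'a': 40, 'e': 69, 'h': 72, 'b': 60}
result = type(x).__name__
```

x is dict; result = 'dict'

'dict'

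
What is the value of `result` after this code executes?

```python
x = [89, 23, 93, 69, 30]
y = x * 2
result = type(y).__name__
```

x is list; y is list; result = 'list'

'list'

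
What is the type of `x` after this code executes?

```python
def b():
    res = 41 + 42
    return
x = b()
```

Bare return returns None

NoneType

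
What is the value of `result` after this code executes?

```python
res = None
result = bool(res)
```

res = None; result = False

False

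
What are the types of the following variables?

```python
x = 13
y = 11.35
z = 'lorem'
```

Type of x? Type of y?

x is assigned a bare integer (no decimal point), so it is an int; y is assigned a number with a decimal point, so it is a float

int, float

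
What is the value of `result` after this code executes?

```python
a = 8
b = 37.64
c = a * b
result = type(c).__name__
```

a is int; b is float; c is float; result = 'float'

'float'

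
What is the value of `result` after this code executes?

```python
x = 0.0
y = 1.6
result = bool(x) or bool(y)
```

x = 0.0; y = 1.6; result = True

True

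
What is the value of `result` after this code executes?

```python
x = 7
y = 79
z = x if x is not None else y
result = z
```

x = 7; y = 79; z = 7; result = 7

7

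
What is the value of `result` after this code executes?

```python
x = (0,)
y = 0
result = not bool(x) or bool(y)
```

x = (0,); y = 0; result = False

False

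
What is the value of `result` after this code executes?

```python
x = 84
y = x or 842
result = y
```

x = 84; y = 84; result = 84

84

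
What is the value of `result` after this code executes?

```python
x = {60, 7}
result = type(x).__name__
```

x is set; result = 'set'

'set'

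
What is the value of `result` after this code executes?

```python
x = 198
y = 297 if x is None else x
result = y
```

x = 198; y = 198; result = 198

198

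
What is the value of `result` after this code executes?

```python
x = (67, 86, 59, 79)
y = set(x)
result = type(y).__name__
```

x is tuple; y is set; result = 'set'

'set'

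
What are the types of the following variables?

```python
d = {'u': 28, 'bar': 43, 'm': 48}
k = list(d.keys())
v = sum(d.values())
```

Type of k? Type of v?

list() converts to list; sum of ints is int

list, int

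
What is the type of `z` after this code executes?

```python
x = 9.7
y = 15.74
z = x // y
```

float // float = float

float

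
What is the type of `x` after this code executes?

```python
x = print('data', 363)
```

print() returns None

NoneType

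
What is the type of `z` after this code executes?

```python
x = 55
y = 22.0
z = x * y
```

int * float = float

float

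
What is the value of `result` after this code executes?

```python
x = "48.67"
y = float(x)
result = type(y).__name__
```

x is str; y is float; result = 'float'

'float'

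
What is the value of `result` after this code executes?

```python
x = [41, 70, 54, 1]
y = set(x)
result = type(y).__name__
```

x is list; y is set; result = 'set'

'set'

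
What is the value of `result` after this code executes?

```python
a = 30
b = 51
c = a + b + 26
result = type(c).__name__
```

a is int; b is int; c is int; result = 'int'

'int'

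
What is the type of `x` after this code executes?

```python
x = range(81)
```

range() returns a range object

range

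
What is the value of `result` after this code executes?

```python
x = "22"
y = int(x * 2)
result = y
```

x = '22'; y = 2222; result = 2222

2222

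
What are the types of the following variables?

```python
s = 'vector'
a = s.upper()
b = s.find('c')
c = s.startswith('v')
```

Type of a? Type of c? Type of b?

upper() returns str; startswith() returns bool; find() returns int

str, bool, int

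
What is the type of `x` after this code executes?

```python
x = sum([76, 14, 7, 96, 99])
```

sum() of ints returns int

int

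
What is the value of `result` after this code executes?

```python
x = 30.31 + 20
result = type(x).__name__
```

x is float; result = 'float'

'float'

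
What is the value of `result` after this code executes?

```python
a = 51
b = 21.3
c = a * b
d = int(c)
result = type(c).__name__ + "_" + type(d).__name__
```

a is int; b is float; c is float; d is int; result = 'float_int'

'float_int'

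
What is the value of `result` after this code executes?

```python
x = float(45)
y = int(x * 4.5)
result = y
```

x = 45.0; y = 202; result = 202

202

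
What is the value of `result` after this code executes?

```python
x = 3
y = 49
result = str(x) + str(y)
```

x = 3; y = 49; result = '349'

'349'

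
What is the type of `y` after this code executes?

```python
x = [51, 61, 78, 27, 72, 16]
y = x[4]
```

Indexing list[int] returns int

int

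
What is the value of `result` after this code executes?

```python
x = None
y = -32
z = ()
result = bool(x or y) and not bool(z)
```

x = None; y = -32; z = (); result = True

True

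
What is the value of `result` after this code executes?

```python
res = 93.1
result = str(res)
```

res = 93.1; result = '93.1'

'93.1'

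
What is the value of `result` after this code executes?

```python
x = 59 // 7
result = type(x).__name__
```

x is int; result = 'int'

'int'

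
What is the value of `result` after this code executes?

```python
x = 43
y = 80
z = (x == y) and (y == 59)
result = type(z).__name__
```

x is int; y is int; z is bool; result = 'bool'

'bool'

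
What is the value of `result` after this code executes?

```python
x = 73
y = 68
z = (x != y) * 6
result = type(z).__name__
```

x is int; y is int; z is int; result = 'int'

'int'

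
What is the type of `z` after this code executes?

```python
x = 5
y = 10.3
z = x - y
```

int - float = float

float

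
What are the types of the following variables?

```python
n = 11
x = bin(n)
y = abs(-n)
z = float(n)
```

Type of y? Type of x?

abs() of int returns int; bin() returns str

int, str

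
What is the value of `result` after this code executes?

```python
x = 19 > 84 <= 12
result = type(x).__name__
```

x is bool; result = 'bool'

'bool'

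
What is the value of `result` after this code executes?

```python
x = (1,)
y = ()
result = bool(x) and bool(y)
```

x = (1,); y = (); result = False

False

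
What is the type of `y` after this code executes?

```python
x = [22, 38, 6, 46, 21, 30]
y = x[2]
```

Indexing list[int] returns int

int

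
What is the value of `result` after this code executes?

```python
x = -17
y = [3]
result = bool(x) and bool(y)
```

x = -17; y = [3]; result = True

True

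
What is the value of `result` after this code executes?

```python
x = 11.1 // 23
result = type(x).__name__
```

x is float; result = 'float'

'float'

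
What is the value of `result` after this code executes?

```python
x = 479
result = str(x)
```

x = 479; result = '479'

'479'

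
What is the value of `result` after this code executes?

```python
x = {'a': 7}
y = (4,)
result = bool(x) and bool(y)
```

x = {'a': 7}; y = (4,); result = True

True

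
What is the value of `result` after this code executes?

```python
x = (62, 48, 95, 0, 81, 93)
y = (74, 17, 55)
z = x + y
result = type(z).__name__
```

x is tuple; y is tuple; z is tuple; result = 'tuple'

'tuple'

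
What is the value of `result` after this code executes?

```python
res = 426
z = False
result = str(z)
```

res = 426; z = False; result = 'False'

'False'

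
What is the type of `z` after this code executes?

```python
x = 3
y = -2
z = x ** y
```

int ** negative = float

float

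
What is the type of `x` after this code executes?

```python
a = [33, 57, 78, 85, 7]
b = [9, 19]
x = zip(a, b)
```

zip() returns a zip object

zip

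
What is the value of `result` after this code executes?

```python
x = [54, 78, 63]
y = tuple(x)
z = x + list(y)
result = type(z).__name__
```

x is list; y is tuple; z is list; result = 'list'

'list'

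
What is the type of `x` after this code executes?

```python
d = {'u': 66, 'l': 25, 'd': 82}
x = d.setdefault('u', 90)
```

dict.setdefault() returns the (existing or default) value

int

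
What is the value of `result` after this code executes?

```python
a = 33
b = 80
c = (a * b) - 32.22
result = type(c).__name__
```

a is int; b is int; c is float; result = 'float'

'float'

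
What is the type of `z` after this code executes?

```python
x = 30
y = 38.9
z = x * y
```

int * float = float

float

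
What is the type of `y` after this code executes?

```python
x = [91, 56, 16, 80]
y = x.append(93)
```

list.append() returns None (mutates in place)

NoneType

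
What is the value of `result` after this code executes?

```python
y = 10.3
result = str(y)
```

y = 10.3; result = '10.3'

'10.3'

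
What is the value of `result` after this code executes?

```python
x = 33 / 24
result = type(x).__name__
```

x is float; result = 'float'

'float'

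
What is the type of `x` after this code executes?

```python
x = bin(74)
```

bin() returns str representation

str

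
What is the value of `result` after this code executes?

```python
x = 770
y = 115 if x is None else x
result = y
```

x = 770; y = 770; result = 770

770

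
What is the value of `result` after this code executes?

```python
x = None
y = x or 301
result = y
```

x = None; y = 301; result = 301

301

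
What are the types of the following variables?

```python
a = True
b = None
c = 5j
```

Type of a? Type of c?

a is assigned the constant True, which has type bool; c is assigned 5j, an imaginary literal (j suffix), which has type complex

bool, complex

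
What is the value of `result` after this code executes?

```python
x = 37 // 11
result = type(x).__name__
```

x is int; result = 'int'

'int'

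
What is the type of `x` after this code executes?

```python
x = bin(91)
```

bin() returns str representation

str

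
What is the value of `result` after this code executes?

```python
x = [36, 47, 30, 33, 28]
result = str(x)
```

x = [36, 47, 30, 33, 28]; result = '[36, 47, 30, 33, 28]'

'[36, 47, 30, 33, 28]'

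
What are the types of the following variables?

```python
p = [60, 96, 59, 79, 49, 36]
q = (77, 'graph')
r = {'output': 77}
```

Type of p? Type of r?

p is assigned a list literal (square brackets); r is assigned a dict literal ({key: value})

list, dict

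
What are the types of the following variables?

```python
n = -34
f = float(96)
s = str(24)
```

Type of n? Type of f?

n is assigned a bare integer (no decimal point), so it is an int; f is assigned the result of calling float(), which returns a float

int, float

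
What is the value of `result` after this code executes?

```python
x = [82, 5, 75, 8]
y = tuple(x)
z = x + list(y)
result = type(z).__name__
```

x is list; y is tuple; z is list; result = 'list'

'list'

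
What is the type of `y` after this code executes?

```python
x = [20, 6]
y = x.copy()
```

list.copy() returns list

list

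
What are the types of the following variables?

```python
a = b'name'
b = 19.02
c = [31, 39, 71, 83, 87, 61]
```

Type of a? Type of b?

a is assigned a bytes literal (b'...' prefix); b is assigned a number with a decimal point, so it is a float

bytes, float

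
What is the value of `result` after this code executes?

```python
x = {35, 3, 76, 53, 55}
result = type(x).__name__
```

x is set; result = 'set'

'set'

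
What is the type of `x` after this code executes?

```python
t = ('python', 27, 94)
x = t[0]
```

Index 0 of tuple is a str literal

str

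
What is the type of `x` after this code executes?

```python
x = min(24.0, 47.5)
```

min() of floats returns float

float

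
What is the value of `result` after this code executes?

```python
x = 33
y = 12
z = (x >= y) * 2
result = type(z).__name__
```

x is int; y is int; z is int; result = 'int'

'int'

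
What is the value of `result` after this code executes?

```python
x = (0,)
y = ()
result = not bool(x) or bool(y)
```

x = (0,); y = (); result = False

False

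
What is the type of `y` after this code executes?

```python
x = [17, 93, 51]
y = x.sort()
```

list.sort() returns None (mutates in place)

NoneType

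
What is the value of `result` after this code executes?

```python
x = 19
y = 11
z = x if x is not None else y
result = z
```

x = 19; y = 11; z = 19; result = 19

19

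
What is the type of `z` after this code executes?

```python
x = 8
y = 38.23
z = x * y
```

int * float = float

float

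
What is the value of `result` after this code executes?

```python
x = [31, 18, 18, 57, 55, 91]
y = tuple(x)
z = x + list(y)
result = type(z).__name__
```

x is list; y is tuple; z is list; result = 'list'

'list'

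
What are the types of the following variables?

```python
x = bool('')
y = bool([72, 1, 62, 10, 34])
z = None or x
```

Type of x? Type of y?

bool() returns bool; bool() returns bool

bool, bool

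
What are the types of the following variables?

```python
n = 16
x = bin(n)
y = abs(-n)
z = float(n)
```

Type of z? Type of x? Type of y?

float() returns float; bin() returns str; abs() of int returns int

float, str, int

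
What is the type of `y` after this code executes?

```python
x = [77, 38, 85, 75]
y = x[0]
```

Indexing list[int] returns int

int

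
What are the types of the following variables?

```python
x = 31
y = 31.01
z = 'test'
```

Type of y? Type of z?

y is assigned a number with a decimal point, so it is a float; z is assigned a quoted string literal, so it is a str

float, str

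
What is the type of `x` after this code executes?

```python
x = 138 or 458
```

'or' returns first truthy value (int)

int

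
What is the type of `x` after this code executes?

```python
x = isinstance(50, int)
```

isinstance() returns bool

bool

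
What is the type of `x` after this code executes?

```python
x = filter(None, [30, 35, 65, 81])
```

filter() returns a filter object

filter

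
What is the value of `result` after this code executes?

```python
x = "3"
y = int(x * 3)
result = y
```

x = '3'; y = 333; result = 333

333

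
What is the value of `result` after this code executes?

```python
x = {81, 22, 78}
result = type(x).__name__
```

x is set; result = 'set'

'set'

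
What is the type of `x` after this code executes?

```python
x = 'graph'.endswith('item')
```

str.endswith() returns bool

bool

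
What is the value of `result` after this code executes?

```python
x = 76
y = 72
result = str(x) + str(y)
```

x = 76; y = 72; result = '7672'

'7672'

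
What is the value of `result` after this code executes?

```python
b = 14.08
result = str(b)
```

b = 14.08; result = '14.08'

'14.08'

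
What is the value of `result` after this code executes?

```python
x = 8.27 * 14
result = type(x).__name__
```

x is float; result = 'float'

'float'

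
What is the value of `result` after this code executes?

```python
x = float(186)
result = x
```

x = 186.0; result = 186.0

186.0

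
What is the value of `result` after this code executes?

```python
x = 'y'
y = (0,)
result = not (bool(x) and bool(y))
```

x = 'y'; y = (0,); result = False

False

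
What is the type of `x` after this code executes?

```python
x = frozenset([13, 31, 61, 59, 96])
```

frozenset() returns frozenset

frozenset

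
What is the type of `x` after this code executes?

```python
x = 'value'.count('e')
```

str.count() returns int

int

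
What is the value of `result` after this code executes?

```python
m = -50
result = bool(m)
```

m = -50; result = True

True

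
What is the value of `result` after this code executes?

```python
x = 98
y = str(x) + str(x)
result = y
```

x = 98; y = '9898'; result = '9898'

'9898'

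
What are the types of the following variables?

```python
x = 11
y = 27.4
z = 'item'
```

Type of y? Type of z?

y is assigned a number with a decimal point, so it is a float; z is assigned a quoted string literal, so it is a str

float, str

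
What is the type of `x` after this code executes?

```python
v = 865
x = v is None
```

'is' comparison returns bool

bool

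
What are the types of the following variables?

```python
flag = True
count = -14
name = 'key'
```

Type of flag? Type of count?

flag is assigned the constant True, which has type bool; count is assigned a bare integer (no decimal point), so it is an int

bool, int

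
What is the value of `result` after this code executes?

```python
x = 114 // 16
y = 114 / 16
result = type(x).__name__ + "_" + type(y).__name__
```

x is int; y is float; result = 'int_float'

'int_float'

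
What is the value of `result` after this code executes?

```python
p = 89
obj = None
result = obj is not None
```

p = 89; obj = None; result = False

False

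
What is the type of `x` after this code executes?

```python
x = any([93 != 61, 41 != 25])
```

any() returns bool

bool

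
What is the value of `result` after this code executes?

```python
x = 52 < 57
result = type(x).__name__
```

x is bool; result = 'bool'

'bool'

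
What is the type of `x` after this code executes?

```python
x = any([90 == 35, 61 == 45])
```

any() returns bool

bool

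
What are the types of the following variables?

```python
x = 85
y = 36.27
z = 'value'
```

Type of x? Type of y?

x is assigned a bare integer (no decimal point), so it is an int; y is assigned a number with a decimal point, so it is a float

int, float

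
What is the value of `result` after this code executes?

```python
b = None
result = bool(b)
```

b = None; result = False

False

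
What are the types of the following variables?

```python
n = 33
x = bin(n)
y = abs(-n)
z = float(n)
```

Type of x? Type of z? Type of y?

bin() returns str; float() returns float; abs() of int returns int

str, float, int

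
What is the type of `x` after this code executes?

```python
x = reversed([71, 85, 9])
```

reversed() on a list returns list_reverseiterator

list_reverseiterator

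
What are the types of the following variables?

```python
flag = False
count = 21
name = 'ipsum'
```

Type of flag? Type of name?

flag is assigned the constant False, which has type bool; name is assigned a quoted string literal, so it is a str

bool, str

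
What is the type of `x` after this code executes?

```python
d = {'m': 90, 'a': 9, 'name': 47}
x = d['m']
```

Accessing dict[str, int] with str key returns int

int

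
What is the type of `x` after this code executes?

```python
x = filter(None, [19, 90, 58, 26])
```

filter() returns a filter object

filter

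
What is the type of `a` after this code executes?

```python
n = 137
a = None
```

None has type NoneType

NoneType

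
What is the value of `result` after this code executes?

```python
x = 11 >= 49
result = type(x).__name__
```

x is bool; result = 'bool'

'bool'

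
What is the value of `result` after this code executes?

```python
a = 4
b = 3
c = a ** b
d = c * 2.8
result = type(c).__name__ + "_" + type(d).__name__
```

a is int; b is int; c is int; d is float; result = 'int_float'

'int_float'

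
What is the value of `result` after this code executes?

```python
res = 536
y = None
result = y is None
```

res = 536; y = None; result = True

True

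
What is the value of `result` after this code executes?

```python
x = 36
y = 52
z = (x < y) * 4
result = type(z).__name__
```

x is int; y is int; z is int; result = 'int'

'int'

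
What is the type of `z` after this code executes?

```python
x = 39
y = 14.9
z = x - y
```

int - float = float

float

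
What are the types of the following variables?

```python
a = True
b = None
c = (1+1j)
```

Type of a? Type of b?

a is assigned the constant True, which has type bool; b is assigned None, whose type is NoneType

bool, NoneType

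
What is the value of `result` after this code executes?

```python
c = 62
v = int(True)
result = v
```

c = 62; v = 1; result = 1

1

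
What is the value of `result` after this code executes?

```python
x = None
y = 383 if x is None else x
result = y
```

x = None; y = 383; result = 383

383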